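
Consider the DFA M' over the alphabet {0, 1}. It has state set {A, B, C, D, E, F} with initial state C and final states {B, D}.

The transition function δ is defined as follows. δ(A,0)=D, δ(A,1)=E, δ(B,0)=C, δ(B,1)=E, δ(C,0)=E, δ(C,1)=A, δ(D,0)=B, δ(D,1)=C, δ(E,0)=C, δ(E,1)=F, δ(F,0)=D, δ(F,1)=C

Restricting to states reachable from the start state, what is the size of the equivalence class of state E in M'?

Initial partition by acceptance: {B,D} | {A,C,E,F}.
On input 0, block {B,D} splits into {B} and {D}.
On input 0, block {A,C,E,F} splits into {A,F} and {C,E}.
Stable partition: {B} | {A,F} | {D} | {C,E} — 4 equivalence classes.
The equivalence class containing E is {C,E}, of size 2.

2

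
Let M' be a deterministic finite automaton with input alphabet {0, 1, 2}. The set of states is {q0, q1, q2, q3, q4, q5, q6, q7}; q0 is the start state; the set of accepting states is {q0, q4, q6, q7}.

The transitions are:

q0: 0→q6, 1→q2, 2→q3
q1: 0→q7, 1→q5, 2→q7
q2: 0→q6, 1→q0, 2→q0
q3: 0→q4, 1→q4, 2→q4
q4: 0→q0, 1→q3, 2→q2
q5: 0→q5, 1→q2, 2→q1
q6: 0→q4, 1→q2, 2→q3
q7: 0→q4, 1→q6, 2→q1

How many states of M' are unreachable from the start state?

Starting at q0 and following transitions, the reachable set is {q0, q2, q3, q4, q6}. That leaves q1, q5, q7 unreachable — 3 in total.

3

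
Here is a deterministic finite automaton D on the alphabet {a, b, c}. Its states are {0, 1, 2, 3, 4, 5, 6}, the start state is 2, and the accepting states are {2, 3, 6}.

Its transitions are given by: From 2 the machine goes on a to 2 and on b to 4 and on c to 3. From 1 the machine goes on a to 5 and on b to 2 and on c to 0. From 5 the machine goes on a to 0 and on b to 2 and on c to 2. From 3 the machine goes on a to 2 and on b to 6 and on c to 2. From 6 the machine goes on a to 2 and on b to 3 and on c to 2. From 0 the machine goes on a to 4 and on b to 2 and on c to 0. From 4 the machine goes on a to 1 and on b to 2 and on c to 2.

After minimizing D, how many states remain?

4

Start with accepting vs non-accepting: {2,3,6} | {0,1,4,5}.
On input b, block {2,3,6} splits into {3,6} and {2}.
Refine {0,1,4,5} on symbol c: members go to different blocks, giving {0,1} and {4,5}.
Stable partition: {3,6} | {0,1} | {2} | {4,5} — 4 equivalence classes.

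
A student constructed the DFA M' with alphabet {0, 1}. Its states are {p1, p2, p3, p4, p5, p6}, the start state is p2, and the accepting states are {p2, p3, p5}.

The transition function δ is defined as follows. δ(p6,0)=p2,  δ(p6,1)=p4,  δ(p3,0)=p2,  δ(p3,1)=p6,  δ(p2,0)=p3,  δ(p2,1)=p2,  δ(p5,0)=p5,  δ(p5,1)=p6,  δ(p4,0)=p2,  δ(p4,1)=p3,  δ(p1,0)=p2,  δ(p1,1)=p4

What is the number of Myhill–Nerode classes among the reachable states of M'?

States {p1,p5} cannot be reached from the start state, so discard them.
P0 = {p2,p3} | {p4,p6}.
On input 1, block {p2,p3} splits into {p2} and {p3}.
Split {p4,p6} by δ(·,1) → {p4} and {p6}.
No further refinement is possible. Final partition (4 blocks): {p2} | {p4} | {p3} | {p6}.

4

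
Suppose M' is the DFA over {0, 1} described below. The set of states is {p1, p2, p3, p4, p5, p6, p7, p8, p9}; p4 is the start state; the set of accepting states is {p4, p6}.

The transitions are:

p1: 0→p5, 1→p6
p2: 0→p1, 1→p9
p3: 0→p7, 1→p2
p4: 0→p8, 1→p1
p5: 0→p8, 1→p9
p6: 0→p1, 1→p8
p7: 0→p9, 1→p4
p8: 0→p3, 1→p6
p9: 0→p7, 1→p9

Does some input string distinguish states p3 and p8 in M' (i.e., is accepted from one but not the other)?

Yes

All states are reachable from the start state.
Start with accepting vs non-accepting: {p4,p6} | {p1,p2,p3,p5,p7,p8,p9}.
Split {p1,p2,p3,p5,p7,p8,p9} by δ(·,1) → {p2,p3,p5,p9} and {p1,p7,p8}.
The partition is now stable with 3 blocks: {p4,p6} | {p2,p3,p5,p9} | {p1,p7,p8}.
p3 and p8 end up in different blocks, so they are distinguishable. For instance, the string '1' is accepted from only p8.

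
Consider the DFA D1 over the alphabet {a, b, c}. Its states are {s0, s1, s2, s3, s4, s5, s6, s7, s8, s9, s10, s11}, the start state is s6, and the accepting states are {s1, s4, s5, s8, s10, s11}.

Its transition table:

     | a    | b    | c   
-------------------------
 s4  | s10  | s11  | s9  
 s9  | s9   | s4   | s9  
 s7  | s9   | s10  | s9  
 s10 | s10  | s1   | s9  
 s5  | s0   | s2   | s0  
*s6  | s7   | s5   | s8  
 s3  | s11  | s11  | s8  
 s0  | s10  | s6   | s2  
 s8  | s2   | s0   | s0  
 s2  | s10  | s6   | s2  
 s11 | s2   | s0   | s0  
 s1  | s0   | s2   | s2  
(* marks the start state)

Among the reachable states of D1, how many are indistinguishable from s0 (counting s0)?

2

Reachable states from the start: {s0,s1,s2,s4,s5,s6,s7,s8,s9,s10,s11}. Unreachable: {s3} — drop them.
Start with accepting vs non-accepting: {s1,s4,s5,s8,s10,s11} | {s0,s2,s6,s7,s9}.
Split {s1,s4,s5,s8,s10,s11} by δ(·,a) → {s1,s5,s8,s11} and {s4,s10}.
Split {s0,s2,s6,s7,s9} by δ(·,a) → {s6,s7,s9} and {s0,s2}.
Refine {s6,s7,s9} on symbol b: members go to different blocks, giving {s7,s9} and {s6}.
Stable partition: {s1,s5,s8,s11} | {s7,s9} | {s4,s10} | {s0,s2} | {s6} — 5 equivalence classes.
The equivalence class containing s0 is {s0,s2}, of size 2.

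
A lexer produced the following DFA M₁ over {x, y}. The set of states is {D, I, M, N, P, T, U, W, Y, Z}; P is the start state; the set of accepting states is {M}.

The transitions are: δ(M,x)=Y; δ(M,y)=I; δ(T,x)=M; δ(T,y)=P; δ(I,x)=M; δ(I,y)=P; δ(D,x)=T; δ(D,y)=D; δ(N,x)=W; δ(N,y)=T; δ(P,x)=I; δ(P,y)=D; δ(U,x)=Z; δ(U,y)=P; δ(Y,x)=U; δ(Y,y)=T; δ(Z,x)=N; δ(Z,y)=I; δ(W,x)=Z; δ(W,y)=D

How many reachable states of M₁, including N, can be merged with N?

Every state is reachable, so we keep all 10.
Start with accepting vs non-accepting: {M} | {D,I,N,P,T,U,W,Y,Z}.
On input x, block {D,I,N,P,T,U,W,Y,Z} splits into {D,N,P,U,W,Y,Z} and {I,T}.
Split {D,N,P,U,W,Y,Z} by δ(·,x) → {N,U,W,Y,Z} and {D,P}.
Refine {N,U,W,Y,Z} on symbol y: members go to different blocks, giving {N,Y,Z} and {U,W}.
Split {N,Y,Z} by δ(·,x) → {N,Y} and {Z}.
The partition is now stable with 6 blocks: {M} | {N,Y} | {I,T} | {D,P} | {U,W} | {Z}.
State N belongs to the block {N,Y}, which has 2 states.

2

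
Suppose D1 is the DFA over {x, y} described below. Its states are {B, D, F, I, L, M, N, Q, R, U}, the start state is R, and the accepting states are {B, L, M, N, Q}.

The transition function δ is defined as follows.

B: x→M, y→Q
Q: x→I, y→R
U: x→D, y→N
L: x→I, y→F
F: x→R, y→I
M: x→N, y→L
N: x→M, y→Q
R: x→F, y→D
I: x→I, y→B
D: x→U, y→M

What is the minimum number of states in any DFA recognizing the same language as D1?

Initial partition by acceptance: {B,L,M,N,Q} | {D,F,I,R,U}.
Split {B,L,M,N,Q} by δ(·,x) → {B,M,N} and {L,Q}.
Refine {D,F,I,R,U} on symbol y: members go to different blocks, giving {D,I,U} and {F,R}.
Stable partition: {B,M,N} | {D,I,U} | {L,Q} | {F,R} — 4 equivalence classes.

4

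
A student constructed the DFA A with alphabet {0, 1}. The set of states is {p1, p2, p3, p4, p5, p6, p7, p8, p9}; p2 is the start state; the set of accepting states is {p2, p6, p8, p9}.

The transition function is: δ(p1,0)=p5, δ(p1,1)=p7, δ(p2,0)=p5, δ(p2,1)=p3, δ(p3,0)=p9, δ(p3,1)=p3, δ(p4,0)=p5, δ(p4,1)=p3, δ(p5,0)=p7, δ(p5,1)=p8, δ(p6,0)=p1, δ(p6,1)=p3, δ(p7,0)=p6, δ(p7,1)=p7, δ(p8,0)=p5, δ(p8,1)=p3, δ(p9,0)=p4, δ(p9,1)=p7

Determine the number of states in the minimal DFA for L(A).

All states are reachable from the start state.
P0 = {p2,p6,p8,p9} | {p1,p3,p4,p5,p7}.
Split {p1,p3,p4,p5,p7} by δ(·,0) → {p1,p4,p5} and {p3,p7}.
Refine {p1,p4,p5} on symbol 0: members go to different blocks, giving {p1,p4} and {p5}.
Split {p2,p6,p8,p9} by δ(·,0) → {p2,p8} and {p6,p9}.
The partition is now stable with 5 blocks: {p2,p8} | {p1,p4} | {p3,p7} | {p5} | {p6,p9}.

5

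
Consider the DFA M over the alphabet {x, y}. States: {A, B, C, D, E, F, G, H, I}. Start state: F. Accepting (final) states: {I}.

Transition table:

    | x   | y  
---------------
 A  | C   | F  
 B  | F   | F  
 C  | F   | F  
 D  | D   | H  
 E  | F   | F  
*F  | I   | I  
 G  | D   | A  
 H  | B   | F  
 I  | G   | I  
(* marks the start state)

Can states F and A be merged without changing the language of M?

First remove the unreachable states {E}; 8 states remain.
P0 = {I} | {A,B,C,D,F,G,H}.
Split {A,B,C,D,F,G,H} by δ(·,x) → {A,B,C,D,G,H} and {F}.
On input x, block {A,B,C,D,G,H} splits into {A,D,G,H} and {B,C}.
Refine {A,D,G,H} on symbol x: members go to different blocks, giving {A,H} and {D,G}.
Stable partition: {I} | {A,H} | {F} | {B,C} | {D,G} — 5 equivalence classes.
F and A end up in different blocks, so they are distinguishable. For instance, the string 'x' is accepted from only F.

No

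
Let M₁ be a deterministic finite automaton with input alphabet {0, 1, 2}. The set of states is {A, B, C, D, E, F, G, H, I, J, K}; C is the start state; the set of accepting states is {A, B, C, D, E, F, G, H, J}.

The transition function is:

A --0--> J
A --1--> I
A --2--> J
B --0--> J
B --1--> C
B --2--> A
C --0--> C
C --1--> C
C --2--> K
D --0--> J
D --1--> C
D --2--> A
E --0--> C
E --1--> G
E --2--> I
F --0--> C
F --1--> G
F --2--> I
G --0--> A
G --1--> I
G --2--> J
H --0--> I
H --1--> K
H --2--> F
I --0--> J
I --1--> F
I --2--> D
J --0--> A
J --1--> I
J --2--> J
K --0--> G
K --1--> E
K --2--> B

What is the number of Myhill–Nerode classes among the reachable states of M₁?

5

First remove the unreachable states {H}; 10 states remain.
P0 = {A,B,C,D,E,F,G,J} | {I,K}.
Split {A,B,C,D,E,F,G,J} by δ(·,1) → {B,C,D,E,F} and {A,G,J}.
Refine {B,C,D,E,F} on symbol 0: members go to different blocks, giving {C,E,F} and {B,D}.
Split {C,E,F} by δ(·,1) → {E,F} and {C}.
The partition is now stable with 5 blocks: {E,F} | {I,K} | {A,G,J} | {B,D} | {C}.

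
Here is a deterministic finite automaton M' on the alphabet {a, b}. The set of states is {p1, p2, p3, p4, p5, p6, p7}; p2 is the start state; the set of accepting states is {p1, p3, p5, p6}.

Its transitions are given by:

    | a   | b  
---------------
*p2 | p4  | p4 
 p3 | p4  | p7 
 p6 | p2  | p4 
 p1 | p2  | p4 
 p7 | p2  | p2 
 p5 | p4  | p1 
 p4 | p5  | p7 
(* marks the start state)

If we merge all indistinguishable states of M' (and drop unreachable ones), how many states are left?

Reachable states from the start: {p1,p2,p4,p5,p7}. Unreachable: {p3,p6} — drop them.
Initial partition by acceptance: {p1,p5} | {p2,p4,p7}.
Refine {p1,p5} on symbol b: members go to different blocks, giving {p1} and {p5}.
Split {p2,p4,p7} by δ(·,a) → {p2,p7} and {p4}.
On input a, block {p2,p7} splits into {p2} and {p7}.
No further refinement is possible. Final partition (5 blocks): {p1} | {p2} | {p5} | {p4} | {p7}.

5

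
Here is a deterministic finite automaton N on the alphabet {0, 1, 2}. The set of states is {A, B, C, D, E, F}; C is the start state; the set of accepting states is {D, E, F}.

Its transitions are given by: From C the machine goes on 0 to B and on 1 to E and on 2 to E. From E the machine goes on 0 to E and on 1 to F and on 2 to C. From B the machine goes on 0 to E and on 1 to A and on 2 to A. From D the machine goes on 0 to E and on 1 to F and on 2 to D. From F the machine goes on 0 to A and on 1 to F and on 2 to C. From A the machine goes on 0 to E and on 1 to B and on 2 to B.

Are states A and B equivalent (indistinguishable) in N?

First remove the unreachable states {D}; 5 states remain.
Initial partition by acceptance: {E,F} | {A,B,C}.
Refine {E,F} on symbol 0: members go to different blocks, giving {E} and {F}.
On input 0, block {A,B,C} splits into {A,B} and {C}.
The partition is now stable with 4 blocks: {E} | {A,B} | {F} | {C}.
A and B lie in the same block of the stable partition, so they are equivalent — no string distinguishes them.

Yes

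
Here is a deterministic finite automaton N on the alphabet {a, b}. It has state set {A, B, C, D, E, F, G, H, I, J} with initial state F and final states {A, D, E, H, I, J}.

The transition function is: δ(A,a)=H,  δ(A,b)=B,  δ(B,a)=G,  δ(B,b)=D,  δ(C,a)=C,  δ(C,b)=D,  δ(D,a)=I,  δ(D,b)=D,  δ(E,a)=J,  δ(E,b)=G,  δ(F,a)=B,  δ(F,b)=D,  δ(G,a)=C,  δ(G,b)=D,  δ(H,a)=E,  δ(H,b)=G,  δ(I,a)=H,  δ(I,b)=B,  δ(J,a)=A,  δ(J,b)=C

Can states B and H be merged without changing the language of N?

Start with accepting vs non-accepting: {A,D,E,H,I,J} | {B,C,F,G}.
Refine {A,D,E,H,I,J} on symbol b: members go to different blocks, giving {A,E,H,I,J} and {D}.
Stable partition: {A,E,H,I,J} | {B,C,F,G} | {D} — 3 equivalence classes.
B and H end up in different blocks, so they are distinguishable. For instance, the string 'ε' is accepted from only H.

No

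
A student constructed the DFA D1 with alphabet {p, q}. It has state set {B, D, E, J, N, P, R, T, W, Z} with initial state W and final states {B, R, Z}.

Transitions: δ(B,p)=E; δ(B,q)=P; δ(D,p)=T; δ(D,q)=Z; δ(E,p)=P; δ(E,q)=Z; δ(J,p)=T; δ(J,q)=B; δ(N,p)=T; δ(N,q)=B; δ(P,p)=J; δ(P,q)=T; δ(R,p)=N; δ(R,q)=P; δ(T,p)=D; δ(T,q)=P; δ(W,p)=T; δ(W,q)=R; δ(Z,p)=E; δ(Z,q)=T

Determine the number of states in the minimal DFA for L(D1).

Start with accepting vs non-accepting: {B,R,Z} | {D,E,J,N,P,T,W}.
On input q, block {D,E,J,N,P,T,W} splits into {D,E,J,N,W} and {P,T}.
Stable partition: {B,R,Z} | {D,E,J,N,W} | {P,T} — 3 equivalence classes.

3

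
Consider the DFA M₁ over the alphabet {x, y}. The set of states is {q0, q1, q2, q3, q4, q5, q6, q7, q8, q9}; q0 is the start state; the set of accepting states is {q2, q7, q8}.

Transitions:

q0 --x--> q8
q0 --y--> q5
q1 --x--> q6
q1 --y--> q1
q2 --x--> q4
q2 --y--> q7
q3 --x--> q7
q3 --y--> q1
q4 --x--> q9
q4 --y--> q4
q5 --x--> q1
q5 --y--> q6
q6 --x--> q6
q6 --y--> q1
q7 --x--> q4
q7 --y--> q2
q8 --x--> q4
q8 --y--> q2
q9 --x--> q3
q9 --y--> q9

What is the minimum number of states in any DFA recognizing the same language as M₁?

All states are reachable from the start state.
Start with accepting vs non-accepting: {q2,q7,q8} | {q0,q1,q3,q4,q5,q6,q9}.
Refine {q0,q1,q3,q4,q5,q6,q9} on symbol x: members go to different blocks, giving {q1,q4,q5,q6,q9} and {q0,q3}.
Refine {q1,q4,q5,q6,q9} on symbol x: members go to different blocks, giving {q1,q4,q5,q6} and {q9}.
On input x, block {q1,q4,q5,q6} splits into {q1,q5,q6} and {q4}.
The partition is now stable with 5 blocks: {q2,q7,q8} | {q1,q5,q6} | {q0,q3} | {q9} | {q4}.

5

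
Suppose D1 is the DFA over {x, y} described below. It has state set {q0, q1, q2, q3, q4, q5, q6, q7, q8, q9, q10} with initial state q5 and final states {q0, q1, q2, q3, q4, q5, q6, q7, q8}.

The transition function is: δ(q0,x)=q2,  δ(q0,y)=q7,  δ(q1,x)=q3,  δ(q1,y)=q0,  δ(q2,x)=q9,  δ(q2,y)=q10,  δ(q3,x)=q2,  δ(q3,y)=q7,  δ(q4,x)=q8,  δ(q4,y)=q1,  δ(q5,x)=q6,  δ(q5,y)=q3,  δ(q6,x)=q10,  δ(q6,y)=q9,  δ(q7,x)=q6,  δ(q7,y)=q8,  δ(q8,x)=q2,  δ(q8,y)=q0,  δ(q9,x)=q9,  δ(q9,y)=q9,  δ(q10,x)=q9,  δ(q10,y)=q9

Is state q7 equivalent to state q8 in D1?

States {q1,q4} cannot be reached from the start state, so discard them.
P0 = {q0,q2,q3,q5,q6,q7,q8} | {q9,q10}.
Split {q0,q2,q3,q5,q6,q7,q8} by δ(·,x) → {q0,q3,q5,q7,q8} and {q2,q6}.
No further refinement is possible. Final partition (3 blocks): {q0,q3,q5,q7,q8} | {q9,q10} | {q2,q6}.
q7 and q8 lie in the same block of the stable partition, so they are equivalent — no string distinguishes them.

Yes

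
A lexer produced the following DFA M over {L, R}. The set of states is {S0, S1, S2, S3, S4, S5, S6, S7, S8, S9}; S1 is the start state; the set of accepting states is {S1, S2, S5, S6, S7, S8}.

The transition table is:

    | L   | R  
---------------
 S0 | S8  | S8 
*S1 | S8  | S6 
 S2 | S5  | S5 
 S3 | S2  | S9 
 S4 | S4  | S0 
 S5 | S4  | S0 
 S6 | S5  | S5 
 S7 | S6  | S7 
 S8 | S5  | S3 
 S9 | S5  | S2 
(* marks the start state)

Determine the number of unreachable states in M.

BFS from S1 reaches {S0, S1, S2, S3, S4, S5, S6, S8, S9}; the 1 state(s) S7 are never visited.

1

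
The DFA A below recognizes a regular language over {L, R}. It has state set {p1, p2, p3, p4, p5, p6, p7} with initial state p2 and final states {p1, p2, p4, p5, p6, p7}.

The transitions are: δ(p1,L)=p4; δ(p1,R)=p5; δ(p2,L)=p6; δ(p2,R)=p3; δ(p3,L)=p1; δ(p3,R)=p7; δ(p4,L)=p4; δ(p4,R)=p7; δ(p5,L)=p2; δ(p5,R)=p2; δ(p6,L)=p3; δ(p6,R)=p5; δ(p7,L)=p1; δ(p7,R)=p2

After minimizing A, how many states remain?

Every state is reachable, so we keep all 7.
P0 = {p1,p2,p4,p5,p6,p7} | {p3}.
Refine {p1,p2,p4,p5,p6,p7} on symbol L: members go to different blocks, giving {p1,p2,p4,p5,p7} and {p6}.
Split {p1,p2,p4,p5,p7} by δ(·,L) → {p1,p4,p5,p7} and {p2}.
Refine {p1,p4,p5,p7} on symbol L: members go to different blocks, giving {p1,p4,p7} and {p5}.
On input R, block {p1,p4,p7} splits into {p1} and {p4} and {p7}.
No further refinement is possible. Final partition (7 blocks): {p1} | {p3} | {p6} | {p2} | {p5} | {p4} | {p7}.

7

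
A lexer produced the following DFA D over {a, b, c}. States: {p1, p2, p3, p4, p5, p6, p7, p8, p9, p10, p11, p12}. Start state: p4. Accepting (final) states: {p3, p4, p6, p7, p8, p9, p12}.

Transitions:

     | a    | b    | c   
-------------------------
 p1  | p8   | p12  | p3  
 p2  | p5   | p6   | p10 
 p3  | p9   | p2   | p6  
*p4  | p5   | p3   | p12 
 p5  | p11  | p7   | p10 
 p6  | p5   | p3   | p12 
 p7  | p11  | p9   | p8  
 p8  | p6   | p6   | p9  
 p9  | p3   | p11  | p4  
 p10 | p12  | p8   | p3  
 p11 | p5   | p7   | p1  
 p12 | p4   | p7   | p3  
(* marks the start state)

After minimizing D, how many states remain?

Every state is reachable, so we keep all 12.
Initial partition by acceptance: {p3,p4,p6,p7,p8,p9,p12} | {p1,p2,p5,p10,p11}.
Refine {p3,p4,p6,p7,p8,p9,p12} on symbol a: members go to different blocks, giving {p3,p8,p9,p12} and {p4,p6,p7}.
Split {p3,p8,p9,p12} by δ(·,a) → {p3,p9} and {p8,p12}.
Split {p1,p2,p5,p10,p11} by δ(·,a) → {p2,p5,p11} and {p1,p10}.
No further refinement is possible. Final partition (5 blocks): {p3,p9} | {p2,p5,p11} | {p4,p6,p7} | {p8,p12} | {p1,p10}.

5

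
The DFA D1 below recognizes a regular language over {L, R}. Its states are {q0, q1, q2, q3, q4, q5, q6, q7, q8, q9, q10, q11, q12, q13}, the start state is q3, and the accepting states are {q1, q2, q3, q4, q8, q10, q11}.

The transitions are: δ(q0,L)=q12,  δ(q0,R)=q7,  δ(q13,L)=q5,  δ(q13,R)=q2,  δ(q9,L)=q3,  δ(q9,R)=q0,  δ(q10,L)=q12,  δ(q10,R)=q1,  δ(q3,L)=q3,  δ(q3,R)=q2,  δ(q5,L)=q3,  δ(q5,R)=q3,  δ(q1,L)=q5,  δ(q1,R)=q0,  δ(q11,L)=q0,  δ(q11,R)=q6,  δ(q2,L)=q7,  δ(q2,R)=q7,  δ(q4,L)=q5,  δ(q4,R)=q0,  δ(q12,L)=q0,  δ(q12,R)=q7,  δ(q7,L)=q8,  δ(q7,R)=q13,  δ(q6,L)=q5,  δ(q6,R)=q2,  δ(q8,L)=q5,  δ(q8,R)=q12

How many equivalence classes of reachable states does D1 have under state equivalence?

7

Reachable states from the start: {q0,q2,q3,q5,q7,q8,q12,q13}. Unreachable: {q1,q4,q6,q9,q10,q11} — drop them.
Start with accepting vs non-accepting: {q2,q3,q8} | {q0,q5,q7,q12,q13}.
On input L, block {q2,q3,q8} splits into {q2,q8} and {q3}.
Refine {q0,q5,q7,q12,q13} on symbol L: members go to different blocks, giving {q0,q12,q13} and {q5} and {q7}.
Split {q2,q8} by δ(·,L) → {q2} and {q8}.
Refine {q0,q12,q13} on symbol L: members go to different blocks, giving {q0,q12} and {q13}.
The partition is now stable with 7 blocks: {q2} | {q0,q12} | {q3} | {q5} | {q7} | {q8} | {q13}.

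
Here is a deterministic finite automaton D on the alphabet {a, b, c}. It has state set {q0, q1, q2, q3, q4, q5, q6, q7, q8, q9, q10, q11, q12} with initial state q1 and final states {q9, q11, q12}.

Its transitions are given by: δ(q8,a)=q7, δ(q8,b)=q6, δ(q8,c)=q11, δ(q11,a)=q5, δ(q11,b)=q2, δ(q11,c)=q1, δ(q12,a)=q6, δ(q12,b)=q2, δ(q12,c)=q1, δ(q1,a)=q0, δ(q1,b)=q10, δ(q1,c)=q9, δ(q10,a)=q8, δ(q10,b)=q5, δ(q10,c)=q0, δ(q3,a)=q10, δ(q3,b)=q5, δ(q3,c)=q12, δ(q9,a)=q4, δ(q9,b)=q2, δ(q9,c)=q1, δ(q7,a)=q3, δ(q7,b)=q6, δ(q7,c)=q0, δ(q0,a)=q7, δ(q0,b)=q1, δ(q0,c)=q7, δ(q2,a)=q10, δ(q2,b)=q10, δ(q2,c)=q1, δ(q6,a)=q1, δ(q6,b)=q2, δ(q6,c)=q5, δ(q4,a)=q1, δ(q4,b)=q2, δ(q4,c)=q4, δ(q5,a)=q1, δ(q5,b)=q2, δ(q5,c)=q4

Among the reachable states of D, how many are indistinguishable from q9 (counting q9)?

All states are reachable from the start state.
Initial partition by acceptance: {q9,q11,q12} | {q0,q1,q2,q3,q4,q5,q6,q7,q8,q10}.
Refine {q0,q1,q2,q3,q4,q5,q6,q7,q8,q10} on symbol c: members go to different blocks, giving {q0,q2,q4,q5,q6,q7,q10} and {q1,q3,q8}.
Split {q0,q2,q4,q5,q6,q7,q10} by δ(·,a) → {q4,q5,q6,q7,q10} and {q0,q2}.
Split {q4,q5,q6,q7,q10} by δ(·,b) → {q4,q5,q6} and {q7,q10}.
Split {q1,q3,q8} by δ(·,a) → {q3,q8} and {q1}.
Split {q0,q2} by δ(·,b) → {q0} and {q2}.
Stable partition: {q9,q11,q12} | {q4,q5,q6} | {q3,q8} | {q0} | {q7,q10} | {q1} | {q2} — 7 equivalence classes.
State q9 belongs to the block {q9,q11,q12}, which has 3 states.

3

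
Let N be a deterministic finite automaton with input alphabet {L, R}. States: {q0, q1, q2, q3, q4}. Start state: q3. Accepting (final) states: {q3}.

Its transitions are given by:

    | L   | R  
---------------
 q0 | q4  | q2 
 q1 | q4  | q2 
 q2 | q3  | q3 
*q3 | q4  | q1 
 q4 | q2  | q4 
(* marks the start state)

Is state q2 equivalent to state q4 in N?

No

First remove the unreachable states {q0}; 4 states remain.
Start with accepting vs non-accepting: {q3} | {q1,q2,q4}.
Split {q1,q2,q4} by δ(·,L) → {q1,q4} and {q2}.
Refine {q1,q4} on symbol L: members go to different blocks, giving {q1} and {q4}.
No further refinement is possible. Final partition (4 blocks): {q3} | {q1} | {q2} | {q4}.
q2 and q4 end up in different blocks, so they are distinguishable. For instance, the string 'L' is accepted from only q2.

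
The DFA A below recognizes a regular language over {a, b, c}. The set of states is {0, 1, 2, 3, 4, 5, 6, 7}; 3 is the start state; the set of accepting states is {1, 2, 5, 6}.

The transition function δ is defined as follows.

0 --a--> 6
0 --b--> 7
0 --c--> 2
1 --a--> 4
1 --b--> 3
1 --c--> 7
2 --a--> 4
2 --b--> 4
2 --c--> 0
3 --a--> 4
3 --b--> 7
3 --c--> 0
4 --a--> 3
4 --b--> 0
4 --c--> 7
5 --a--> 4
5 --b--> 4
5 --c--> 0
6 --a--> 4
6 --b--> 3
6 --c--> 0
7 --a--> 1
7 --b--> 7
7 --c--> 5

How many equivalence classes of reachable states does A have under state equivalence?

3

Every state is reachable, so we keep all 8.
Initial partition by acceptance: {1,2,5,6} | {0,3,4,7}.
Refine {0,3,4,7} on symbol a: members go to different blocks, giving {0,7} and {3,4}.
Stable partition: {1,2,5,6} | {0,7} | {3,4} — 3 equivalence classes.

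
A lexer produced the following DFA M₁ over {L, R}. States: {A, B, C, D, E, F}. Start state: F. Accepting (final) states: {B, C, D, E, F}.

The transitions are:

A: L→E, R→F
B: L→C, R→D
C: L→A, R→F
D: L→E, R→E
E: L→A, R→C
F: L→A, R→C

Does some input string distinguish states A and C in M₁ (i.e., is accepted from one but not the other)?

Yes

First remove the unreachable states {B,D}; 4 states remain.
Initial partition by acceptance: {C,E,F} | {A}.
The partition is now stable with 2 blocks: {C,E,F} | {A}.
A and C end up in different blocks, so they are distinguishable. For instance, the string 'ε' is accepted from only C.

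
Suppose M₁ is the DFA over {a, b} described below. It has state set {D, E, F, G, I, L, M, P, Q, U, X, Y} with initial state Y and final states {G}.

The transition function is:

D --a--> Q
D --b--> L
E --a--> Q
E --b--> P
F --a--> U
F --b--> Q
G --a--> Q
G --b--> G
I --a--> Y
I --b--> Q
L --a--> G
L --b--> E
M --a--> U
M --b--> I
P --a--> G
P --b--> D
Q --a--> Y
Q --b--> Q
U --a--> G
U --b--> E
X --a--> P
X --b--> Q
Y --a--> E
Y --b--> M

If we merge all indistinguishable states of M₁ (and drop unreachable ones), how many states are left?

States {F,X} cannot be reached from the start state, so discard them.
Initial partition by acceptance: {G} | {D,E,I,L,M,P,Q,U,Y}.
Refine {D,E,I,L,M,P,Q,U,Y} on symbol a: members go to different blocks, giving {D,E,I,M,Q,Y} and {L,P,U}.
Split {D,E,I,M,Q,Y} by δ(·,a) → {D,E,I,Q,Y} and {M}.
Split {D,E,I,Q,Y} by δ(·,b) → {D,E} and {I,Q} and {Y}.
No further refinement is possible. Final partition (6 blocks): {G} | {D,E} | {L,P,U} | {M} | {I,Q} | {Y}.

6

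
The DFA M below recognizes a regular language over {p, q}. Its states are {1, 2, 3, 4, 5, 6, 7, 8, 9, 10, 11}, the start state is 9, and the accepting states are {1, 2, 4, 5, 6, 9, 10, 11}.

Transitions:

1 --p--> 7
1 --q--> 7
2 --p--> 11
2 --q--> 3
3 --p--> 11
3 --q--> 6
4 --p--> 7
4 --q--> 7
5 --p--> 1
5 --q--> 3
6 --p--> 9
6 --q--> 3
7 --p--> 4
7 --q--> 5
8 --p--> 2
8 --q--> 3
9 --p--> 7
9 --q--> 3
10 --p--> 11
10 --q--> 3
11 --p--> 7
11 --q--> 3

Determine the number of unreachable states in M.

3

Starting at 9 and following transitions, the reachable set is {1, 3, 4, 5, 6, 7, 9, 11}. That leaves 2, 8, 10 unreachable — 3 in total.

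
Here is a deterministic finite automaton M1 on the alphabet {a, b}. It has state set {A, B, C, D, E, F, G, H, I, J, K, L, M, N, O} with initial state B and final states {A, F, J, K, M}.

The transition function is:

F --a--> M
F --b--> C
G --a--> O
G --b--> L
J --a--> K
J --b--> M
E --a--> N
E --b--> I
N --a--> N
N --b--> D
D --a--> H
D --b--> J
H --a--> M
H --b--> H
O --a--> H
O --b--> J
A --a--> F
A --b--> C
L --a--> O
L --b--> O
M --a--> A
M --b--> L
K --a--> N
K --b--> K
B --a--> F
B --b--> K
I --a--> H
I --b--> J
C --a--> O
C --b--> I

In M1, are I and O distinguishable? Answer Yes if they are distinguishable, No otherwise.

States {E,G} cannot be reached from the start state, so discard them.
P0 = {A,F,J,K,M} | {B,C,D,H,I,L,N,O}.
Refine {A,F,J,K,M} on symbol a: members go to different blocks, giving {A,F,J,M} and {K}.
Split {A,F,J,M} by δ(·,a) → {A,F,M} and {J}.
Refine {B,C,D,H,I,L,N,O} on symbol a: members go to different blocks, giving {C,D,I,L,N,O} and {B,H}.
Refine {C,D,I,L,N,O} on symbol a: members go to different blocks, giving {C,L,N} and {D,I,O}.
On input a, block {C,L,N} splits into {C,L} and {N}.
Refine {B,H} on symbol b: members go to different blocks, giving {B} and {H}.
No further refinement is possible. Final partition (8 blocks): {A,F,M} | {C,L} | {K} | {J} | {B} | {D,I,O} | {N} | {H}.
I and O lie in the same block of the stable partition, so they are equivalent — no string distinguishes them.

No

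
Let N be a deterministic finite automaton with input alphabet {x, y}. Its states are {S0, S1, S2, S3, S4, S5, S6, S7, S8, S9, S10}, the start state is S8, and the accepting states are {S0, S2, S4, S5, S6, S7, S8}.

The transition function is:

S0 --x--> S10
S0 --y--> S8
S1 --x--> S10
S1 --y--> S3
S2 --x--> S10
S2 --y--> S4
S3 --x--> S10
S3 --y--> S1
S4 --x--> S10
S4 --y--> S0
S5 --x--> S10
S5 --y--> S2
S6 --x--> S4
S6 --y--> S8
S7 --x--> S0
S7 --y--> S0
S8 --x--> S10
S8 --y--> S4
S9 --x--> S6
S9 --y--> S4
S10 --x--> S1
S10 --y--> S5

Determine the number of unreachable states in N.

No path from S8 leads to S6, S7, S9; the other 8 states are all reachable.

3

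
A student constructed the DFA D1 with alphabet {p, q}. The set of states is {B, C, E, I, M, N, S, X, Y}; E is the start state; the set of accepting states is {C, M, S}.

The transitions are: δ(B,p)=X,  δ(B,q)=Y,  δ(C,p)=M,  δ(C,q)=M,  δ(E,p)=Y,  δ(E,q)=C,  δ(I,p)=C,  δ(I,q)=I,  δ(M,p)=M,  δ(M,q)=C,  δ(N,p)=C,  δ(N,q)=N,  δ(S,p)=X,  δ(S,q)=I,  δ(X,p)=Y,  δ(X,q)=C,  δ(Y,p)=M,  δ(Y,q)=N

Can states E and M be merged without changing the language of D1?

States {B,I,S,X} cannot be reached from the start state, so discard them.
Initial partition by acceptance: {C,M} | {E,N,Y}.
Split {E,N,Y} by δ(·,p) → {N,Y} and {E}.
Stable partition: {C,M} | {N,Y} | {E} — 3 equivalence classes.
E and M end up in different blocks, so they are distinguishable. For instance, the string 'ε' is accepted from only M.

No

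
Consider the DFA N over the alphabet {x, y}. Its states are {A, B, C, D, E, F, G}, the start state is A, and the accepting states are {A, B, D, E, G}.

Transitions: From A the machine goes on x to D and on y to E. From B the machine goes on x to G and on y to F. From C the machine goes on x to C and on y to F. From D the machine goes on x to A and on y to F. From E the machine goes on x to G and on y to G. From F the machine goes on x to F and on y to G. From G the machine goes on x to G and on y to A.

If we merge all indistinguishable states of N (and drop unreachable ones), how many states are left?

First remove the unreachable states {B,C}; 5 states remain.
P0 = {A,D,E,G} | {F}.
Refine {A,D,E,G} on symbol y: members go to different blocks, giving {A,E,G} and {D}.
On input x, block {A,E,G} splits into {E,G} and {A}.
Split {E,G} by δ(·,y) → {E} and {G}.
No further refinement is possible. Final partition (5 blocks): {E} | {F} | {D} | {A} | {G}.

5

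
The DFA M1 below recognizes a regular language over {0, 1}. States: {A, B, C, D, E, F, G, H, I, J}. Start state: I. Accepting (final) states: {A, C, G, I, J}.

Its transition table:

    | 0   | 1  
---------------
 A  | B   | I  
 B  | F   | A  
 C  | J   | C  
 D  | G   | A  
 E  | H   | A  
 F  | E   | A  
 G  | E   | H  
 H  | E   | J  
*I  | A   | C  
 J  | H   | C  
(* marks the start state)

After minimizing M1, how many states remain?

3

Reachable states from the start: {A,B,C,E,F,H,I,J}. Unreachable: {D,G} — drop them.
Initial partition by acceptance: {A,C,I,J} | {B,E,F,H}.
Refine {A,C,I,J} on symbol 0: members go to different blocks, giving {A,J} and {C,I}.
Stable partition: {A,J} | {B,E,F,H} | {C,I} — 3 equivalence classes.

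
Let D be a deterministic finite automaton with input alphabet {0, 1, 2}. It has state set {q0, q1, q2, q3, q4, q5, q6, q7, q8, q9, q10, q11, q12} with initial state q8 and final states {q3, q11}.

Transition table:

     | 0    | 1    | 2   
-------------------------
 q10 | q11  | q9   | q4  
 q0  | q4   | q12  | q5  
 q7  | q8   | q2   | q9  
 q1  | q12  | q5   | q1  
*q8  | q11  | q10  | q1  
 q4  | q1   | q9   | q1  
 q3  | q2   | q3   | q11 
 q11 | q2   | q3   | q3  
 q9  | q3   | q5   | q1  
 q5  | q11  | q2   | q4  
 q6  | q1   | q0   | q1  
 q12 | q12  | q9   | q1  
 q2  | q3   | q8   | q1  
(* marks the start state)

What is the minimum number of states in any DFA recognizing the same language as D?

Reachable states from the start: {q1,q2,q3,q4,q5,q8,q9,q10,q11,q12}. Unreachable: {q0,q6,q7} — drop them.
P0 = {q3,q11} | {q1,q2,q4,q5,q8,q9,q10,q12}.
Refine {q1,q2,q4,q5,q8,q9,q10,q12} on symbol 0: members go to different blocks, giving {q2,q5,q8,q9,q10} and {q1,q4,q12}.
Stable partition: {q3,q11} | {q2,q5,q8,q9,q10} | {q1,q4,q12} — 3 equivalence classes.

3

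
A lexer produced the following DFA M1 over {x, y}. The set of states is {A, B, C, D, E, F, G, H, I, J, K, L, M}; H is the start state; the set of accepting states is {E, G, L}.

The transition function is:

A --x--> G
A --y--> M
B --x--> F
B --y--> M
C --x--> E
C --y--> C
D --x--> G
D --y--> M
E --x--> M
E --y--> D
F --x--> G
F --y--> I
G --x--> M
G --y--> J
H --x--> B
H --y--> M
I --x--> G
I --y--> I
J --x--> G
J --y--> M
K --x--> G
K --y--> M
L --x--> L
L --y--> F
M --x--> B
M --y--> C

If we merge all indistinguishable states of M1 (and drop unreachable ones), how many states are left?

6

Reachable states from the start: {B,C,D,E,F,G,H,I,J,M}. Unreachable: {A,K,L} — drop them.
Start with accepting vs non-accepting: {E,G} | {B,C,D,F,H,I,J,M}.
Split {B,C,D,F,H,I,J,M} by δ(·,x) → {C,D,F,I,J} and {B,H,M}.
Split {C,D,F,I,J} by δ(·,y) → {C,F,I} and {D,J}.
Split {B,H,M} by δ(·,x) → {H,M} and {B}.
Split {H,M} by δ(·,y) → {H} and {M}.
No further refinement is possible. Final partition (6 blocks): {E,G} | {C,F,I} | {H} | {D,J} | {B} | {M}.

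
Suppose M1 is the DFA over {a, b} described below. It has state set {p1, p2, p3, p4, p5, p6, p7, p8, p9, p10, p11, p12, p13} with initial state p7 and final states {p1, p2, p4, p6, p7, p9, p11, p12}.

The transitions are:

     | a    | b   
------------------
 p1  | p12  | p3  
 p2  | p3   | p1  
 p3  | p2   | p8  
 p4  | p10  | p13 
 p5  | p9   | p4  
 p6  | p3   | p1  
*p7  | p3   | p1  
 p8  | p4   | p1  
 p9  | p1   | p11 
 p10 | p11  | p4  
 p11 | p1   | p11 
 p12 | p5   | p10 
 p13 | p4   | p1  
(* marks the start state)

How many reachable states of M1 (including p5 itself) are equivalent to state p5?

2

First remove the unreachable states {p6}; 12 states remain.
P0 = {p1,p2,p4,p7,p9,p11,p12} | {p3,p5,p8,p10,p13}.
Refine {p1,p2,p4,p7,p9,p11,p12} on symbol a: members go to different blocks, giving {p2,p4,p7,p12} and {p1,p9,p11}.
On input b, block {p2,p4,p7,p12} splits into {p2,p7} and {p4,p12}.
Split {p3,p5,p8,p10,p13} by δ(·,a) → {p5,p10} and {p8,p13} and {p3}.
Split {p1,p9,p11} by δ(·,a) → {p9,p11} and {p1}.
Refine {p4,p12} on symbol b: members go to different blocks, giving {p4} and {p12}.
Stable partition: {p2,p7} | {p5,p10} | {p9,p11} | {p4} | {p8,p13} | {p3} | {p1} | {p12} — 8 equivalence classes.
State p5 belongs to the block {p5,p10}, which has 2 states.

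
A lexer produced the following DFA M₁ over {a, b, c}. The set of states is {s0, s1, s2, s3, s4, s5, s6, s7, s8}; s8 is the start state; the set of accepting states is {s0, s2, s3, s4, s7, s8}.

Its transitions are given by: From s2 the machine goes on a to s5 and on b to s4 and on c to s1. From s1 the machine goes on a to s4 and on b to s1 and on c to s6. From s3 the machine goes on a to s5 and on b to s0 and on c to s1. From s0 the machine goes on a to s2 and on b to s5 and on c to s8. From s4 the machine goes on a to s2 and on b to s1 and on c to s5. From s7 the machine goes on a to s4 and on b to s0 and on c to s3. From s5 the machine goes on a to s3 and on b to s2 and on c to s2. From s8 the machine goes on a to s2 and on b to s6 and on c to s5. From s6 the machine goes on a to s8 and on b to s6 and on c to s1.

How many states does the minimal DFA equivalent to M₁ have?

First remove the unreachable states {s7}; 8 states remain.
P0 = {s0,s2,s3,s4,s8} | {s1,s5,s6}.
On input a, block {s0,s2,s3,s4,s8} splits into {s0,s4,s8} and {s2,s3}.
On input c, block {s0,s4,s8} splits into {s4,s8} and {s0}.
Split {s1,s5,s6} by δ(·,a) → {s1,s6} and {s5}.
Split {s2,s3} by δ(·,b) → {s2} and {s3}.
No further refinement is possible. Final partition (6 blocks): {s4,s8} | {s1,s6} | {s2} | {s0} | {s5} | {s3}.

6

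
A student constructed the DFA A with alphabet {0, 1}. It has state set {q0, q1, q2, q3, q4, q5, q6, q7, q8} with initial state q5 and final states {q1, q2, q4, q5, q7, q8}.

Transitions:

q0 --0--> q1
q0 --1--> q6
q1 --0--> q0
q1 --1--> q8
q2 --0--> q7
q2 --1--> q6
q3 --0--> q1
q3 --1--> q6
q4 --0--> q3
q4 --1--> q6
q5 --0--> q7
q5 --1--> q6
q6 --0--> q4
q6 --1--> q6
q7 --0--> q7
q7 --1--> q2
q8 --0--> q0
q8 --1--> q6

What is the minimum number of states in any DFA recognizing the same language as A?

All states are reachable from the start state.
P0 = {q1,q2,q4,q5,q7,q8} | {q0,q3,q6}.
Refine {q1,q2,q4,q5,q7,q8} on symbol 0: members go to different blocks, giving {q1,q4,q8} and {q2,q5,q7}.
Split {q1,q4,q8} by δ(·,1) → {q4,q8} and {q1}.
Split {q0,q3,q6} by δ(·,0) → {q0,q3} and {q6}.
Split {q2,q5,q7} by δ(·,1) → {q2,q5} and {q7}.
Stable partition: {q4,q8} | {q0,q3} | {q2,q5} | {q1} | {q6} | {q7} — 6 equivalence classes.

6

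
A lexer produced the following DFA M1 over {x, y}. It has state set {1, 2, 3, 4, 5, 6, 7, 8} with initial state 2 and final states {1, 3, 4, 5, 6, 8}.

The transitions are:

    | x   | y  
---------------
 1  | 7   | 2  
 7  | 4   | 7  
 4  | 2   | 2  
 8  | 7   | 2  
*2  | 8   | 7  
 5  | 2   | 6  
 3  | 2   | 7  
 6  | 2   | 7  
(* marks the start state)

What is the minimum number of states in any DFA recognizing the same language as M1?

States {1,3,5,6} cannot be reached from the start state, so discard them.
Initial partition by acceptance: {4,8} | {2,7}.
Stable partition: {4,8} | {2,7} — 2 equivalence classes.

2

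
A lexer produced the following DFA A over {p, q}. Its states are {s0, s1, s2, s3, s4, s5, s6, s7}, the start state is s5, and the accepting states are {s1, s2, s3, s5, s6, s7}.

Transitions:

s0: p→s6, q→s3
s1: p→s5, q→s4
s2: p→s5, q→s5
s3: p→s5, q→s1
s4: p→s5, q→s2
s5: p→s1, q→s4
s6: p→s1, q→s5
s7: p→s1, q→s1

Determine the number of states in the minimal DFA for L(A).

States {s0,s3,s6,s7} cannot be reached from the start state, so discard them.
Start with accepting vs non-accepting: {s1,s2,s5} | {s4}.
On input q, block {s1,s2,s5} splits into {s1,s5} and {s2}.
No further refinement is possible. Final partition (3 blocks): {s1,s5} | {s4} | {s2}.

3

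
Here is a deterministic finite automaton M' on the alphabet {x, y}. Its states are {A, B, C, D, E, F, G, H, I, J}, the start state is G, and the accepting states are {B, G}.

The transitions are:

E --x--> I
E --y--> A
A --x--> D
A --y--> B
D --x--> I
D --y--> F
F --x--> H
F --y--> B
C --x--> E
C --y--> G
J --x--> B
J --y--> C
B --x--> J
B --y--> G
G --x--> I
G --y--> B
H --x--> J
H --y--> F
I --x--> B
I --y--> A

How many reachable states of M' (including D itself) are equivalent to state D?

All states are reachable from the start state.
Initial partition by acceptance: {B,G} | {A,C,D,E,F,H,I,J}.
Split {A,C,D,E,F,H,I,J} by δ(·,x) → {A,C,D,E,F,H} and {I,J}.
On input x, block {A,C,D,E,F,H} splits into {A,C,F} and {D,E,H}.
Stable partition: {B,G} | {A,C,F} | {I,J} | {D,E,H} — 4 equivalence classes.
The equivalence class containing D is {D,E,H}, of size 3.

3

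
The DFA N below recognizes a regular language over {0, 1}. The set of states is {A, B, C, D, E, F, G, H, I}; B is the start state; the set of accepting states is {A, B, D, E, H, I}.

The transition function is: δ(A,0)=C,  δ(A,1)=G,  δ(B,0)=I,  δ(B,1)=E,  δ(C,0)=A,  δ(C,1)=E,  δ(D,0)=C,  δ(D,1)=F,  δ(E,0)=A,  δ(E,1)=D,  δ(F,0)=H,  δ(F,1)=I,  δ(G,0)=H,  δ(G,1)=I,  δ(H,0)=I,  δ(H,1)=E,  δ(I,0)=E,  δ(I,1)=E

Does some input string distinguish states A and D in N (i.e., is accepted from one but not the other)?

Start with accepting vs non-accepting: {A,B,D,E,H,I} | {C,F,G}.
Split {A,B,D,E,H,I} by δ(·,0) → {B,E,H,I} and {A,D}.
Refine {B,E,H,I} on symbol 0: members go to different blocks, giving {B,H,I} and {E}.
On input 0, block {B,H,I} splits into {B,H} and {I}.
Split {C,F,G} by δ(·,0) → {F,G} and {C}.
The partition is now stable with 6 blocks: {B,H} | {F,G} | {A,D} | {E} | {I} | {C}.
A and D lie in the same block of the stable partition, so they are equivalent — no string distinguishes them.

No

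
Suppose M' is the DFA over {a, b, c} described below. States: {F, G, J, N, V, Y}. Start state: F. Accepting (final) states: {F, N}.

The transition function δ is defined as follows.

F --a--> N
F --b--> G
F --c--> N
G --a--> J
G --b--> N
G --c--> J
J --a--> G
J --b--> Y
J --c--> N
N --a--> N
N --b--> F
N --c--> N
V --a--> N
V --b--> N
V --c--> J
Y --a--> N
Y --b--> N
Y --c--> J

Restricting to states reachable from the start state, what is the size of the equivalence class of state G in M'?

1

Reachable states from the start: {F,G,J,N,Y}. Unreachable: {V} — drop them.
Start with accepting vs non-accepting: {F,N} | {G,J,Y}.
On input b, block {F,N} splits into {F} and {N}.
Split {G,J,Y} by δ(·,a) → {G,J} and {Y}.
On input b, block {G,J} splits into {G} and {J}.
Stable partition: {F} | {G} | {N} | {Y} | {J} — 5 equivalence classes.
The equivalence class containing G is {G}, of size 1.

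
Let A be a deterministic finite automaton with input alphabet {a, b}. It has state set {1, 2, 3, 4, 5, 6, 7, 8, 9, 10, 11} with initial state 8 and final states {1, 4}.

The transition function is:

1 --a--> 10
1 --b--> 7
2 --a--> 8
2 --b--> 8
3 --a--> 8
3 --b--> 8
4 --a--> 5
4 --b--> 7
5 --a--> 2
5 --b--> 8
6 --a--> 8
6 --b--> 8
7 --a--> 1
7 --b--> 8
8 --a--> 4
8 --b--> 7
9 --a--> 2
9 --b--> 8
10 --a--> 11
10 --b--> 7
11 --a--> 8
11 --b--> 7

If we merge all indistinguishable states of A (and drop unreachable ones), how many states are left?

Reachable states from the start: {1,2,4,5,7,8,10,11}. Unreachable: {3,6,9} — drop them.
Start with accepting vs non-accepting: {1,4} | {2,5,7,8,10,11}.
On input a, block {2,5,7,8,10,11} splits into {2,5,10,11} and {7,8}.
Split {2,5,10,11} by δ(·,a) → {2,11} and {5,10}.
Stable partition: {1,4} | {2,11} | {7,8} | {5,10} — 4 equivalence classes.

4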